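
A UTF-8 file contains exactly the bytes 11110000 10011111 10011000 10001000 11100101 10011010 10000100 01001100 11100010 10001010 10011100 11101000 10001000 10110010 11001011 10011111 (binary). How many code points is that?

6

Byte at offset 0: 0xF0 = 11110000 → 4-byte char (#1). Advance 4.
Byte at offset 4: 0xE5 = 11100101 → 3-byte char (#2). Advance 3.
Byte at offset 7: 0x4C = 01001100 → 1-byte char (#3). Advance 1.
Byte at offset 8: 0xE2 = 11100010 → 3-byte char (#4). Advance 3.
Byte at offset 11: 0xE8 = 11101000 → 3-byte char (#5). Advance 3.
Byte at offset 14: 0xCB = 11001011 → 2-byte char (#6). Advance 2.
Reached end at offset 16 after 6 code points.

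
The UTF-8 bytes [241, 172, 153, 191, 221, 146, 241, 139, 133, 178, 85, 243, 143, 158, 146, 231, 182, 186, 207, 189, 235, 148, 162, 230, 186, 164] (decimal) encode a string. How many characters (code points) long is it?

9

Byte at offset 0: 0xF1 = 11110001 → 4-byte char (#1). Advance 4.
Byte at offset 4: 0xDD = 11011101 → 2-byte char (#2). Advance 2.
Byte at offset 6: 0xF1 = 11110001 → 4-byte char (#3). Advance 4.
Byte at offset 10: 0x55 = 01010101 → 1-byte char (#4). Advance 1.
Byte at offset 11: 0xF3 = 11110011 → 4-byte char (#5). Advance 4.
Byte at offset 15: 0xE7 = 11100111 → 3-byte char (#6). Advance 3.
Byte at offset 18: 0xCF = 11001111 → 2-byte char (#7). Advance 2.
Byte at offset 20: 0xEB = 11101011 → 3-byte char (#8). Advance 3.
Byte at offset 23: 0xE6 = 11100110 → 3-byte char (#9). Advance 3.
Reached end at offset 26 after 9 code points.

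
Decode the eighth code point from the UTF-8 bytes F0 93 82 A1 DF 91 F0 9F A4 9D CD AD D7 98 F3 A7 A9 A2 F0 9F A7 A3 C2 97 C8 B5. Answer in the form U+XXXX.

Offset 0: leading byte 0xF0 = 11110000 → 4-byte char #1 = F0 93 82 A1.
Offset 4: leading byte 0xDF = 11011111 → 2-byte char #2 = DF 91.
Offset 6: leading byte 0xF0 = 11110000 → 4-byte char #3 = F0 9F A4 9D.
Offset 10: leading byte 0xCD = 11001101 → 2-byte char #4 = CD AD.
Offset 12: leading byte 0xD7 = 11010111 → 2-byte char #5 = D7 98.
Offset 14: leading byte 0xF3 = 11110011 → 4-byte char #6 = F3 A7 A9 A2.
Offset 18: leading byte 0xF0 = 11110000 → 4-byte char #7 = F0 9F A7 A3.
Offset 22: leading byte 0xC2 = 11000010 → 2-byte char #8 = C2 97.
Leading byte 0xC2 = 11000010 matches 110xxxxx → 2-byte sequence.
Byte 1: 0xC2 = 11000010, payload 00010 (5 bits).
Byte 2: 0x97 = 10010111 (10xxxxxx ✓), payload 010111.
Concatenate: 00010010111 = 0x97 (11 bits → U+0097).

U+0097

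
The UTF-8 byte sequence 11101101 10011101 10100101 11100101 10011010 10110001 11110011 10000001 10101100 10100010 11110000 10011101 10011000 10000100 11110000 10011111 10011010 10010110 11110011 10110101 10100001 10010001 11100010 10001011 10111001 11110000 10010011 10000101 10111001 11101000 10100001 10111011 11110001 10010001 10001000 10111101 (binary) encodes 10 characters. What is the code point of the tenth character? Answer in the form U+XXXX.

Offset 0: leading byte 0xED = 11101101 → 3-byte char #1 = ED 9D A5.
Offset 3: leading byte 0xE5 = 11100101 → 3-byte char #2 = E5 9A B1.
Offset 6: leading byte 0xF3 = 11110011 → 4-byte char #3 = F3 81 AC A2.
Offset 10: leading byte 0xF0 = 11110000 → 4-byte char #4 = F0 9D 98 84.
Offset 14: leading byte 0xF0 = 11110000 → 4-byte char #5 = F0 9F 9A 96.
Offset 18: leading byte 0xF3 = 11110011 → 4-byte char #6 = F3 B5 A1 91.
Offset 22: leading byte 0xE2 = 11100010 → 3-byte char #7 = E2 8B B9.
Offset 25: leading byte 0xF0 = 11110000 → 4-byte char #8 = F0 93 85 B9.
Offset 29: leading byte 0xE8 = 11101000 → 3-byte char #9 = E8 A1 BB.
Offset 32: leading byte 0xF1 = 11110001 → 4-byte char #10 = F1 91 88 BD.
Leading byte 0xF1 = 11110001 matches 11110xxx → 4-byte sequence.
Byte 1: 0xF1 = 11110001, payload 001 (3 bits).
Byte 2: 0x91 = 10010001 (10xxxxxx ✓), payload 010001.
Byte 3: 0x88 = 10001000 (10xxxxxx ✓), payload 001000.
Byte 4: 0xBD = 10111101 (10xxxxxx ✓), payload 111101.
Concatenate: 001010001001000111101 = 0x5123D (21 bits → U+5123D).

U+5123D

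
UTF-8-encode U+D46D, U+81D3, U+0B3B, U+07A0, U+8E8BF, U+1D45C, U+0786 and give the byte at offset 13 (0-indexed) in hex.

0xA2

U+D46D → 3-byte form ED 91 AD at offsets 0–2.
U+81D3 → 3-byte form E8 87 93 at offsets 3–5.
U+0B3B → 3-byte form E0 AC BB at offsets 6–8.
U+07A0 → 2-byte form DE A0 at offsets 9–10.
U+8E8BF → 4-byte form F2 8E A2 BF at offsets 11–14.
Offset 13 falls in char 5's range; it's byte 3 of F2 8E A2 BF = 0xA2.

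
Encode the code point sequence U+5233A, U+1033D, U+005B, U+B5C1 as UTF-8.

F1 92 8C BA F0 90 8C BD 5B EB 97 81

U+5233A: 4-byte form → F1 92 8C BA.
U+1033D: 4-byte form → F0 90 8C BD.
U+005B: 1-byte form → 5B.
U+B5C1: 3-byte form → EB 97 81.
Concatenated (12 bytes): F1 92 8C BA F0 90 8C BD 5B EB 97 81.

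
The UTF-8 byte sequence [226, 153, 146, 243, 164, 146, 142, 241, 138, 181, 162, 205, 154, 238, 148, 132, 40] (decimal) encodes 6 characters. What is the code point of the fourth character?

U+035A

Offset 0: leading byte 0xE2 = 11100010 → 3-byte char #1 = E2 99 92.
Offset 3: leading byte 0xF3 = 11110011 → 4-byte char #2 = F3 A4 92 8E.
Offset 7: leading byte 0xF1 = 11110001 → 4-byte char #3 = F1 8A B5 A2.
Offset 11: leading byte 0xCD = 11001101 → 2-byte char #4 = CD 9A.
Leading byte 0xCD = 11001101 matches 110xxxxx → 2-byte sequence.
Byte 1: 0xCD = 11001101, payload 01101 (5 bits).
Byte 2: 0x9A = 10011010 (10xxxxxx ✓), payload 011010.
Concatenate: 01101011010 = 0x35A (11 bits → U+035A).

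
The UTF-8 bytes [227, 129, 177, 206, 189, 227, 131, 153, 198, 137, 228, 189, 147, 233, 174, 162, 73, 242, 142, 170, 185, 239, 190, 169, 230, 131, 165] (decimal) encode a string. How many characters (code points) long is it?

Byte at offset 0: 0xE3 = 11100011 → 3-byte char (#1). Advance 3.
Byte at offset 3: 0xCE = 11001110 → 2-byte char (#2). Advance 2.
Byte at offset 5: 0xE3 = 11100011 → 3-byte char (#3). Advance 3.
Byte at offset 8: 0xC6 = 11000110 → 2-byte char (#4). Advance 2.
Byte at offset 10: 0xE4 = 11100100 → 3-byte char (#5). Advance 3.
Byte at offset 13: 0xE9 = 11101001 → 3-byte char (#6). Advance 3.
Byte at offset 16: 0x49 = 01001001 → 1-byte char (#7). Advance 1.
Byte at offset 17: 0xF2 = 11110010 → 4-byte char (#8). Advance 4.
Byte at offset 21: 0xEF = 11101111 → 3-byte char (#9). Advance 3.
Byte at offset 24: 0xE6 = 11100110 → 3-byte char (#10). Advance 3.
Reached end at offset 27 after 10 code points.

10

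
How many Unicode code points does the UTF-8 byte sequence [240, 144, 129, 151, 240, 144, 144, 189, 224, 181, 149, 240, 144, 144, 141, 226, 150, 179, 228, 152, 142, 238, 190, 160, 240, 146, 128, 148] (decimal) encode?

Byte at offset 0: 0xF0 = 11110000 → 4-byte char (#1). Advance 4.
Byte at offset 4: 0xF0 = 11110000 → 4-byte char (#2). Advance 4.
Byte at offset 8: 0xE0 = 11100000 → 3-byte char (#3). Advance 3.
Byte at offset 11: 0xF0 = 11110000 → 4-byte char (#4). Advance 4.
Byte at offset 15: 0xE2 = 11100010 → 3-byte char (#5). Advance 3.
Byte at offset 18: 0xE4 = 11100100 → 3-byte char (#6). Advance 3.
Byte at offset 21: 0xEE = 11101110 → 3-byte char (#7). Advance 3.
Byte at offset 24: 0xF0 = 11110000 → 4-byte char (#8). Advance 4.
Reached end at offset 28 after 8 code points.

8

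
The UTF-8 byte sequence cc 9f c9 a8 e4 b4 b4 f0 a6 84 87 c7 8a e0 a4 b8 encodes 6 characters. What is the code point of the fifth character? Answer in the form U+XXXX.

Offset 0: leading byte 0xCC = 11001100 → 2-byte char #1 = CC 9F.
Offset 2: leading byte 0xC9 = 11001001 → 2-byte char #2 = C9 A8.
Offset 4: leading byte 0xE4 = 11100100 → 3-byte char #3 = E4 B4 B4.
Offset 7: leading byte 0xF0 = 11110000 → 4-byte char #4 = F0 A6 84 87.
Offset 11: leading byte 0xC7 = 11000111 → 2-byte char #5 = C7 8A.
Leading byte 0xC7 = 11000111 matches 110xxxxx → 2-byte sequence.
Byte 1: 0xC7 = 11000111, payload 00111 (5 bits).
Byte 2: 0x8A = 10001010 (10xxxxxx ✓), payload 001010.
Concatenate: 00111001010 = 0x1CA (11 bits → U+01CA).

U+01CA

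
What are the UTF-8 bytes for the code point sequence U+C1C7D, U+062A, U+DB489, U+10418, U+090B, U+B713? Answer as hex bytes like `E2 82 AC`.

F3 81 B1 BD D8 AA F3 9B 92 89 F0 90 90 98 E0 A4 8B EB 9C 93

U+C1C7D: 4-byte form → F3 81 B1 BD.
U+062A: 2-byte form → D8 AA.
U+DB489: 4-byte form → F3 9B 92 89.
U+10418: 4-byte form → F0 90 90 98.
U+090B: 3-byte form → E0 A4 8B.
U+B713: 3-byte form → EB 9C 93.
Concatenated (20 bytes): F3 81 B1 BD D8 AA F3 9B 92 89 F0 90 90 98 E0 A4 8B EB 9C 93.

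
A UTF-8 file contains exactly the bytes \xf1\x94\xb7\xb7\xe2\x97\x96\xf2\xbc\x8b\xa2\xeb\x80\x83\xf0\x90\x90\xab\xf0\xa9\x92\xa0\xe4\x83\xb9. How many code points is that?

Byte at offset 0: 0xF1 = 11110001 → 4-byte char (#1). Advance 4.
Byte at offset 4: 0xE2 = 11100010 → 3-byte char (#2). Advance 3.
Byte at offset 7: 0xF2 = 11110010 → 4-byte char (#3). Advance 4.
Byte at offset 11: 0xEB = 11101011 → 3-byte char (#4). Advance 3.
Byte at offset 14: 0xF0 = 11110000 → 4-byte char (#5). Advance 4.
Byte at offset 18: 0xF0 = 11110000 → 4-byte char (#6). Advance 4.
Byte at offset 22: 0xE4 = 11100100 → 3-byte char (#7). Advance 3.
Reached end at offset 25 after 7 code points.

7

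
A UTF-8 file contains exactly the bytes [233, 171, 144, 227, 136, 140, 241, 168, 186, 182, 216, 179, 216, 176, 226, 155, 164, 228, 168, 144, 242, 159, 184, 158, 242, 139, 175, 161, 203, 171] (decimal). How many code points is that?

Byte at offset 0: 0xE9 = 11101001 → 3-byte char (#1). Advance 3.
Byte at offset 3: 0xE3 = 11100011 → 3-byte char (#2). Advance 3.
Byte at offset 6: 0xF1 = 11110001 → 4-byte char (#3). Advance 4.
Byte at offset 10: 0xD8 = 11011000 → 2-byte char (#4). Advance 2.
Byte at offset 12: 0xD8 = 11011000 → 2-byte char (#5). Advance 2.
Byte at offset 14: 0xE2 = 11100010 → 3-byte char (#6). Advance 3.
Byte at offset 17: 0xE4 = 11100100 → 3-byte char (#7). Advance 3.
Byte at offset 20: 0xF2 = 11110010 → 4-byte char (#8). Advance 4.
Byte at offset 24: 0xF2 = 11110010 → 4-byte char (#9). Advance 4.
Byte at offset 28: 0xCB = 11001011 → 2-byte char (#10). Advance 2.
Reached end at offset 30 after 10 code points.

10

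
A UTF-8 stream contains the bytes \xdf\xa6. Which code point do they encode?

U+07E6

Leading byte 0xDF = 11011111 matches 110xxxxx → 2-byte sequence.
Byte 1: 0xDF = 11011111, payload 11111 (5 bits).
Byte 2: 0xA6 = 10100110 (10xxxxxx ✓), payload 100110.
Concatenate: 11111100110 = 0x7E6 (11 bits → U+07E6).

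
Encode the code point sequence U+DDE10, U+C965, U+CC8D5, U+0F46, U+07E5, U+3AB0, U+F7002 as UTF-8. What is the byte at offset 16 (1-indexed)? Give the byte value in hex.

1-indexed offset 16 is 0-indexed offset 15.
U+DDE10 → 4-byte form F3 9D B8 90 at offsets 0–3.
U+C965 → 3-byte form EC A5 A5 at offsets 4–6.
U+CC8D5 → 4-byte form F3 8C A3 95 at offsets 7–10.
U+0F46 → 3-byte form E0 BD 86 at offsets 11–13.
U+07E5 → 2-byte form DF A5 at offsets 14–15.
Offset 15 falls in char 5's range; it's byte 2 of DF A5 = 0xA5.

0xA5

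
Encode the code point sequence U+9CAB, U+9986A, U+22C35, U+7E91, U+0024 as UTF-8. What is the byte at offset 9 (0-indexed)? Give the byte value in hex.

0xB0

U+9CAB → 3-byte form E9 B2 AB at offsets 0–2.
U+9986A → 4-byte form F2 99 A1 AA at offsets 3–6.
U+22C35 → 4-byte form F0 A2 B0 B5 at offsets 7–10.
Offset 9 falls in char 3's range; it's byte 3 of F0 A2 B0 B5 = 0xB0.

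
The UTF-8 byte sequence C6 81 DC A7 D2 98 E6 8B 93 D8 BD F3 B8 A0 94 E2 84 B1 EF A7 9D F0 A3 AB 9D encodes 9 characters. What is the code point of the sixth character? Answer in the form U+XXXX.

Offset 0: leading byte 0xC6 = 11000110 → 2-byte char #1 = C6 81.
Offset 2: leading byte 0xDC = 11011100 → 2-byte char #2 = DC A7.
Offset 4: leading byte 0xD2 = 11010010 → 2-byte char #3 = D2 98.
Offset 6: leading byte 0xE6 = 11100110 → 3-byte char #4 = E6 8B 93.
Offset 9: leading byte 0xD8 = 11011000 → 2-byte char #5 = D8 BD.
Offset 11: leading byte 0xF3 = 11110011 → 4-byte char #6 = F3 B8 A0 94.
Leading byte 0xF3 = 11110011 matches 11110xxx → 4-byte sequence.
Byte 1: 0xF3 = 11110011, payload 011 (3 bits).
Byte 2: 0xB8 = 10111000 (10xxxxxx ✓), payload 111000.
Byte 3: 0xA0 = 10100000 (10xxxxxx ✓), payload 100000.
Byte 4: 0x94 = 10010100 (10xxxxxx ✓), payload 010100.
Concatenate: 011111000100000010100 = 0xF8814 (21 bits → U+F8814).

U+F8814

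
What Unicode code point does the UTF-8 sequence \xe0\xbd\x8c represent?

Leading byte 0xE0 = 11100000 matches 1110xxxx → 3-byte sequence.
Byte 1: 0xE0 = 11100000, payload 0000 (4 bits).
Byte 2: 0xBD = 10111101 (10xxxxxx ✓), payload 111101.
Byte 3: 0x8C = 10001100 (10xxxxxx ✓), payload 001100.
Concatenate: 0000111101001100 = 0xF4C (16 bits → U+0F4C).

U+0F4C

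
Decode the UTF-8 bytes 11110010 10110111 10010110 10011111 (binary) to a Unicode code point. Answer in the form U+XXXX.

U+B759F

Leading byte 0xF2 = 11110010 matches 11110xxx → 4-byte sequence.
Byte 1: 0xF2 = 11110010, payload 010 (3 bits).
Byte 2: 0xB7 = 10110111 (10xxxxxx ✓), payload 110111.
Byte 3: 0x96 = 10010110 (10xxxxxx ✓), payload 010110.
Byte 4: 0x9F = 10011111 (10xxxxxx ✓), payload 011111.
Concatenate: 010110111010110011111 = 0xB759F (21 bits → U+B759F).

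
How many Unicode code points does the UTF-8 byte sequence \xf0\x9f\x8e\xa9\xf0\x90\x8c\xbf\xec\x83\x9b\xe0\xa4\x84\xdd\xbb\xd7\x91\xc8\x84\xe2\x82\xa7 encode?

Byte at offset 0: 0xF0 = 11110000 → 4-byte char (#1). Advance 4.
Byte at offset 4: 0xF0 = 11110000 → 4-byte char (#2). Advance 4.
Byte at offset 8: 0xEC = 11101100 → 3-byte char (#3). Advance 3.
Byte at offset 11: 0xE0 = 11100000 → 3-byte char (#4). Advance 3.
Byte at offset 14: 0xDD = 11011101 → 2-byte char (#5). Advance 2.
Byte at offset 16: 0xD7 = 11010111 → 2-byte char (#6). Advance 2.
Byte at offset 18: 0xC8 = 11001000 → 2-byte char (#7). Advance 2.
Byte at offset 20: 0xE2 = 11100010 → 3-byte char (#8). Advance 3.
Reached end at offset 23 after 8 code points.

8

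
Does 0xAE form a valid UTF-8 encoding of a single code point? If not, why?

Byte 0xAE = 10101110 has the form 10xxxxxx — a continuation byte — but there is no preceding leading byte.

invalid (continuation byte with no leading byte)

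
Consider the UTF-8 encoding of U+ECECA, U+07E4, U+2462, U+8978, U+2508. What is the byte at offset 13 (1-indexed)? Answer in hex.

0xE2

1-indexed offset 13 is 0-indexed offset 12.
U+ECECA → 4-byte form F3 AC BB 8A at offsets 0–3.
U+07E4 → 2-byte form DF A4 at offsets 4–5.
U+2462 → 3-byte form E2 91 A2 at offsets 6–8.
U+8978 → 3-byte form E8 A5 B8 at offsets 9–11.
U+2508 → 3-byte form E2 94 88 at offsets 12–14.
Offset 12 falls in char 5's range; it's byte 1 of E2 94 88 = 0xE2.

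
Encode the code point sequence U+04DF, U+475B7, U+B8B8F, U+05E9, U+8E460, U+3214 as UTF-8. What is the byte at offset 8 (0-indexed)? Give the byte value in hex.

0xAE

U+04DF → 2-byte form D3 9F at offsets 0–1.
U+475B7 → 4-byte form F1 87 96 B7 at offsets 2–5.
U+B8B8F → 4-byte form F2 B8 AE 8F at offsets 6–9.
Offset 8 falls in char 3's range; it's byte 3 of F2 B8 AE 8F = 0xAE.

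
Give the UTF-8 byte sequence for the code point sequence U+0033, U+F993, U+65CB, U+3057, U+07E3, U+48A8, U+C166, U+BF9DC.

U+0033: 1-byte form → 33.
U+F993: 3-byte form → EF A6 93.
U+65CB: 3-byte form → E6 97 8B.
U+3057: 3-byte form → E3 81 97.
U+07E3: 2-byte form → DF A3.
U+48A8: 3-byte form → E4 A2 A8.
U+C166: 3-byte form → EC 85 A6.
U+BF9DC: 4-byte form → F2 BF A7 9C.
Concatenated (22 bytes): 33 EF A6 93 E6 97 8B E3 81 97 DF A3 E4 A2 A8 EC 85 A6 F2 BF A7 9C.

33 EF A6 93 E6 97 8B E3 81 97 DF A3 E4 A2 A8 EC 85 A6 F2 BF A7 9C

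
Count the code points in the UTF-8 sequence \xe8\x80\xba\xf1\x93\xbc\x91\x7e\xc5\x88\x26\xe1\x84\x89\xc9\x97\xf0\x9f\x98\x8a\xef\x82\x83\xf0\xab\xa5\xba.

10

Byte at offset 0: 0xE8 = 11101000 → 3-byte char (#1). Advance 3.
Byte at offset 3: 0xF1 = 11110001 → 4-byte char (#2). Advance 4.
Byte at offset 7: 0x7E = 01111110 → 1-byte char (#3). Advance 1.
Byte at offset 8: 0xC5 = 11000101 → 2-byte char (#4). Advance 2.
Byte at offset 10: 0x26 = 00100110 → 1-byte char (#5). Advance 1.
Byte at offset 11: 0xE1 = 11100001 → 3-byte char (#6). Advance 3.
Byte at offset 14: 0xC9 = 11001001 → 2-byte char (#7). Advance 2.
Byte at offset 16: 0xF0 = 11110000 → 4-byte char (#8). Advance 4.
Byte at offset 20: 0xEF = 11101111 → 3-byte char (#9). Advance 3.
Byte at offset 23: 0xF0 = 11110000 → 4-byte char (#10). Advance 4.
Reached end at offset 27 after 10 code points.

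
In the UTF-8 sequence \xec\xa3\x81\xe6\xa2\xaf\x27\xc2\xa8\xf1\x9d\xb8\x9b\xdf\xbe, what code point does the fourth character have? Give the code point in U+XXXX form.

U+00A8

Offset 0: leading byte 0xEC = 11101100 → 3-byte char #1 = EC A3 81.
Offset 3: leading byte 0xE6 = 11100110 → 3-byte char #2 = E6 A2 AF.
Offset 6: leading byte 0x27 = 00100111 → 1-byte char #3 = 27.
Offset 7: leading byte 0xC2 = 11000010 → 2-byte char #4 = C2 A8.
Leading byte 0xC2 = 11000010 matches 110xxxxx → 2-byte sequence.
Byte 1: 0xC2 = 11000010, payload 00010 (5 bits).
Byte 2: 0xA8 = 10101000 (10xxxxxx ✓), payload 101000.
Concatenate: 00010101000 = 0xA8 (11 bits → U+00A8).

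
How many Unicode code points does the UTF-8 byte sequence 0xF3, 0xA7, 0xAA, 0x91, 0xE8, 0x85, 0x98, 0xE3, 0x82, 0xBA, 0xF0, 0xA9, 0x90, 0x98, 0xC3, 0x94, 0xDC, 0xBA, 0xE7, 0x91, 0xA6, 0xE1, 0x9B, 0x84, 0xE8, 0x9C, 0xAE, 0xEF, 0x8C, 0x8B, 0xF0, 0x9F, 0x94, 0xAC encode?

11

Byte at offset 0: 0xF3 = 11110011 → 4-byte char (#1). Advance 4.
Byte at offset 4: 0xE8 = 11101000 → 3-byte char (#2). Advance 3.
Byte at offset 7: 0xE3 = 11100011 → 3-byte char (#3). Advance 3.
Byte at offset 10: 0xF0 = 11110000 → 4-byte char (#4). Advance 4.
Byte at offset 14: 0xC3 = 11000011 → 2-byte char (#5). Advance 2.
Byte at offset 16: 0xDC = 11011100 → 2-byte char (#6). Advance 2.
Byte at offset 18: 0xE7 = 11100111 → 3-byte char (#7). Advance 3.
Byte at offset 21: 0xE1 = 11100001 → 3-byte char (#8). Advance 3.
Byte at offset 24: 0xE8 = 11101000 → 3-byte char (#9). Advance 3.
Byte at offset 27: 0xEF = 11101111 → 3-byte char (#10). Advance 3.
Byte at offset 30: 0xF0 = 11110000 → 4-byte char (#11). Advance 4.
Reached end at offset 34 after 11 code points.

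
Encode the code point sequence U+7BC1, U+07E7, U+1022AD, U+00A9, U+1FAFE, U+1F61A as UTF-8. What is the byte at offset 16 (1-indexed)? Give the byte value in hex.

0xF0

1-indexed offset 16 is 0-indexed offset 15.
U+7BC1 → 3-byte form E7 AF 81 at offsets 0–2.
U+07E7 → 2-byte form DF A7 at offsets 3–4.
U+1022AD → 4-byte form F4 82 8A AD at offsets 5–8.
U+00A9 → 2-byte form C2 A9 at offsets 9–10.
U+1FAFE → 4-byte form F0 9F AB BE at offsets 11–14.
U+1F61A → 4-byte form F0 9F 98 9A at offsets 15–18.
Offset 15 falls in char 6's range; it's byte 1 of F0 9F 98 9A = 0xF0.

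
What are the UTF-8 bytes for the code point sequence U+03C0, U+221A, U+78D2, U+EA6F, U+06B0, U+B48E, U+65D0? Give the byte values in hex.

U+03C0: 2-byte form → CF 80.
U+221A: 3-byte form → E2 88 9A.
U+78D2: 3-byte form → E7 A3 92.
U+EA6F: 3-byte form → EE A9 AF.
U+06B0: 2-byte form → DA B0.
U+B48E: 3-byte form → EB 92 8E.
U+65D0: 3-byte form → E6 97 90.
Concatenated (19 bytes): CF 80 E2 88 9A E7 A3 92 EE A9 AF DA B0 EB 92 8E E6 97 90.

CF 80 E2 88 9A E7 A3 92 EE A9 AF DA B0 EB 92 8E E6 97 90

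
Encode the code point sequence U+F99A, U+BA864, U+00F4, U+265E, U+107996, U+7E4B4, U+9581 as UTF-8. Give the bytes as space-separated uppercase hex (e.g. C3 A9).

EF A6 9A F2 BA A1 A4 C3 B4 E2 99 9E F4 87 A6 96 F1 BE 92 B4 E9 96 81

U+F99A: 3-byte form → EF A6 9A.
U+BA864: 4-byte form → F2 BA A1 A4.
U+00F4: 2-byte form → C3 B4.
U+265E: 3-byte form → E2 99 9E.
U+107996: 4-byte form → F4 87 A6 96.
U+7E4B4: 4-byte form → F1 BE 92 B4.
U+9581: 3-byte form → E9 96 81.
Concatenated (23 bytes): EF A6 9A F2 BA A1 A4 C3 B4 E2 99 9E F4 87 A6 96 F1 BE 92 B4 E9 96 81.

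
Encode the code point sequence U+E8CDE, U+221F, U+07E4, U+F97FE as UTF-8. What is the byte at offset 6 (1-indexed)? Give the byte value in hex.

0x88

1-indexed offset 6 is 0-indexed offset 5.
U+E8CDE → 4-byte form F3 A8 B3 9E at offsets 0–3.
U+221F → 3-byte form E2 88 9F at offsets 4–6.
Offset 5 falls in char 2's range; it's byte 2 of E2 88 9F = 0x88.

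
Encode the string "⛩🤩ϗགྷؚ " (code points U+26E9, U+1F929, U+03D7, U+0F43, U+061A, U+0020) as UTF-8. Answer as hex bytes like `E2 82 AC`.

U+26E9: 3-byte form → E2 9B A9.
U+1F929: 4-byte form → F0 9F A4 A9.
U+03D7: 2-byte form → CF 97.
U+0F43: 3-byte form → E0 BD 83.
U+061A: 2-byte form → D8 9A.
U+0020: 1-byte form → 20.
Concatenated (15 bytes): E2 9B A9 F0 9F A4 A9 CF 97 E0 BD 83 D8 9A 20.

E2 9B A9 F0 9F A4 A9 CF 97 E0 BD 83 D8 9A 20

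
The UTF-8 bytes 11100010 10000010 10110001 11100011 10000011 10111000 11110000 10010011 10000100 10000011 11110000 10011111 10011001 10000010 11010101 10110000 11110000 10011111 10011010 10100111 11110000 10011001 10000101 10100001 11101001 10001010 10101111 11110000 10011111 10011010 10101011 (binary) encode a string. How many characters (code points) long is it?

9

Byte at offset 0: 0xE2 = 11100010 → 3-byte char (#1). Advance 3.
Byte at offset 3: 0xE3 = 11100011 → 3-byte char (#2). Advance 3.
Byte at offset 6: 0xF0 = 11110000 → 4-byte char (#3). Advance 4.
Byte at offset 10: 0xF0 = 11110000 → 4-byte char (#4). Advance 4.
Byte at offset 14: 0xD5 = 11010101 → 2-byte char (#5). Advance 2.
Byte at offset 16: 0xF0 = 11110000 → 4-byte char (#6). Advance 4.
Byte at offset 20: 0xF0 = 11110000 → 4-byte char (#7). Advance 4.
Byte at offset 24: 0xE9 = 11101001 → 3-byte char (#8). Advance 3.
Byte at offset 27: 0xF0 = 11110000 → 4-byte char (#9). Advance 4.
Reached end at offset 31 after 9 code points.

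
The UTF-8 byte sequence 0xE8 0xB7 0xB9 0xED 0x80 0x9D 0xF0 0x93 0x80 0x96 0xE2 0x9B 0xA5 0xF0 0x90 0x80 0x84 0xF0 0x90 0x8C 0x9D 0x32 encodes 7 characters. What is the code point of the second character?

U+D01D

Offset 0: leading byte 0xE8 = 11101000 → 3-byte char #1 = E8 B7 B9.
Offset 3: leading byte 0xED = 11101101 → 3-byte char #2 = ED 80 9D.
Leading byte 0xED = 11101101 matches 1110xxxx → 3-byte sequence.
Byte 1: 0xED = 11101101, payload 1101 (4 bits).
Byte 2: 0x80 = 10000000 (10xxxxxx ✓), payload 000000.
Byte 3: 0x9D = 10011101 (10xxxxxx ✓), payload 011101.
Concatenate: 1101000000011101 = 0xD01D (16 bits → U+D01D).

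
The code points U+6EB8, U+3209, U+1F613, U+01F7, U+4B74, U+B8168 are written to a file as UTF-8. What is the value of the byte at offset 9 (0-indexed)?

0x93

U+6EB8 → 3-byte form E6 BA B8 at offsets 0–2.
U+3209 → 3-byte form E3 88 89 at offsets 3–5.
U+1F613 → 4-byte form F0 9F 98 93 at offsets 6–9.
Offset 9 falls in char 3's range; it's byte 4 of F0 9F 98 93 = 0x93.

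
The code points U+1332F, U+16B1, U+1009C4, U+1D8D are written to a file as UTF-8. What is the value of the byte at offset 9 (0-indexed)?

0xA7

U+1332F → 4-byte form F0 93 8C AF at offsets 0–3.
U+16B1 → 3-byte form E1 9A B1 at offsets 4–6.
U+1009C4 → 4-byte form F4 80 A7 84 at offsets 7–10.
Offset 9 falls in char 3's range; it's byte 3 of F4 80 A7 84 = 0xA7.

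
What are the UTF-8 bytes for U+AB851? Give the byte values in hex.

U+AB851 = 0xAB851 = 702545 decimal. In range U+10000–U+10FFFF → 4-byte form: 11110xxx 10xxxxxx 10xxxxxx 10xxxxxx.
Binary (21 bits): 010101011100001010001.
Split 3+6+6+6: 010 | 101011 | 100001 | 010001.
Byte 1: 11110010 = 0xF2.
Byte 2: 10101011 = 0xAB.
Byte 3: 10100001 = 0xA1.
Byte 4: 10010001 = 0x91.

F2 AB A1 91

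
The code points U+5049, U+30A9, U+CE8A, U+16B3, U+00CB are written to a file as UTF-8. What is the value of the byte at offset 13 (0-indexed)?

U+5049 → 3-byte form E5 81 89 at offsets 0–2.
U+30A9 → 3-byte form E3 82 A9 at offsets 3–5.
U+CE8A → 3-byte form EC BA 8A at offsets 6–8.
U+16B3 → 3-byte form E1 9A B3 at offsets 9–11.
U+00CB → 2-byte form C3 8B at offsets 12–13.
Offset 13 falls in char 5's range; it's byte 2 of C3 8B = 0x8B.

0x8B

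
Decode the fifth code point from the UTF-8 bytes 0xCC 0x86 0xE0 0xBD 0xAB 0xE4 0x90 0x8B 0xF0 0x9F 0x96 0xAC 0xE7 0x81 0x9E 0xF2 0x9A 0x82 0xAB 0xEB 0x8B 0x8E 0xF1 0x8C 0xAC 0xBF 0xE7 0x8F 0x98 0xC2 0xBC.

U+705E

Offset 0: leading byte 0xCC = 11001100 → 2-byte char #1 = CC 86.
Offset 2: leading byte 0xE0 = 11100000 → 3-byte char #2 = E0 BD AB.
Offset 5: leading byte 0xE4 = 11100100 → 3-byte char #3 = E4 90 8B.
Offset 8: leading byte 0xF0 = 11110000 → 4-byte char #4 = F0 9F 96 AC.
Offset 12: leading byte 0xE7 = 11100111 → 3-byte char #5 = E7 81 9E.
Leading byte 0xE7 = 11100111 matches 1110xxxx → 3-byte sequence.
Byte 1: 0xE7 = 11100111, payload 0111 (4 bits).
Byte 2: 0x81 = 10000001 (10xxxxxx ✓), payload 000001.
Byte 3: 0x9E = 10011110 (10xxxxxx ✓), payload 011110.
Concatenate: 0111000001011110 = 0x705E (16 bits → U+705E).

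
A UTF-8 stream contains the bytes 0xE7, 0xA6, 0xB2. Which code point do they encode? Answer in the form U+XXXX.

U+79B2

Leading byte 0xE7 = 11100111 matches 1110xxxx → 3-byte sequence.
Byte 1: 0xE7 = 11100111, payload 0111 (4 bits).
Byte 2: 0xA6 = 10100110 (10xxxxxx ✓), payload 100110.
Byte 3: 0xB2 = 10110010 (10xxxxxx ✓), payload 110010.
Concatenate: 0111100110110010 = 0x79B2 (16 bits → U+79B2).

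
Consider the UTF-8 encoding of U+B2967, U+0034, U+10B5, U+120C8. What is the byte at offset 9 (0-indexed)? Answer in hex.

0x92

U+B2967 → 4-byte form F2 B2 A5 A7 at offsets 0–3.
U+0034 → 1-byte form 34 at offsets 4–4.
U+10B5 → 3-byte form E1 82 B5 at offsets 5–7.
U+120C8 → 4-byte form F0 92 83 88 at offsets 8–11.
Offset 9 falls in char 4's range; it's byte 2 of F0 92 83 88 = 0x92.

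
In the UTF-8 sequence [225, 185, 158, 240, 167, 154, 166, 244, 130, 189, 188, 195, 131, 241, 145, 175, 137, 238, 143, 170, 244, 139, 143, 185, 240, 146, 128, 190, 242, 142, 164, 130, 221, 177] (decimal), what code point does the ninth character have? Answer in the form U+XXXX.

Offset 0: leading byte 0xE1 = 11100001 → 3-byte char #1 = E1 B9 9E.
Offset 3: leading byte 0xF0 = 11110000 → 4-byte char #2 = F0 A7 9A A6.
Offset 7: leading byte 0xF4 = 11110100 → 4-byte char #3 = F4 82 BD BC.
Offset 11: leading byte 0xC3 = 11000011 → 2-byte char #4 = C3 83.
Offset 13: leading byte 0xF1 = 11110001 → 4-byte char #5 = F1 91 AF 89.
Offset 17: leading byte 0xEE = 11101110 → 3-byte char #6 = EE 8F AA.
Offset 20: leading byte 0xF4 = 11110100 → 4-byte char #7 = F4 8B 8F B9.
Offset 24: leading byte 0xF0 = 11110000 → 4-byte char #8 = F0 92 80 BE.
Offset 28: leading byte 0xF2 = 11110010 → 4-byte char #9 = F2 8E A4 82.
Leading byte 0xF2 = 11110010 matches 11110xxx → 4-byte sequence.
Byte 1: 0xF2 = 11110010, payload 010 (3 bits).
Byte 2: 0x8E = 10001110 (10xxxxxx ✓), payload 001110.
Byte 3: 0xA4 = 10100100 (10xxxxxx ✓), payload 100100.
Byte 4: 0x82 = 10000010 (10xxxxxx ✓), payload 000010.
Concatenate: 010001110100100000010 = 0x8E902 (21 bits → U+8E902).

U+8E902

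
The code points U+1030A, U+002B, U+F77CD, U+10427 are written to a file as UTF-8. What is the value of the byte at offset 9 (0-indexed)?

U+1030A → 4-byte form F0 90 8C 8A at offsets 0–3.
U+002B → 1-byte form 2B at offsets 4–4.
U+F77CD → 4-byte form F3 B7 9F 8D at offsets 5–8.
U+10427 → 4-byte form F0 90 90 A7 at offsets 9–12.
Offset 9 falls in char 4's range; it's byte 1 of F0 90 90 A7 = 0xF0.

0xF0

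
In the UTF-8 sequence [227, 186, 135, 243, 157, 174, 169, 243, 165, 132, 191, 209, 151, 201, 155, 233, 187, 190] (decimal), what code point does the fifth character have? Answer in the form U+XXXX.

Offset 0: leading byte 0xE3 = 11100011 → 3-byte char #1 = E3 BA 87.
Offset 3: leading byte 0xF3 = 11110011 → 4-byte char #2 = F3 9D AE A9.
Offset 7: leading byte 0xF3 = 11110011 → 4-byte char #3 = F3 A5 84 BF.
Offset 11: leading byte 0xD1 = 11010001 → 2-byte char #4 = D1 97.
Offset 13: leading byte 0xC9 = 11001001 → 2-byte char #5 = C9 9B.
Leading byte 0xC9 = 11001001 matches 110xxxxx → 2-byte sequence.
Byte 1: 0xC9 = 11001001, payload 01001 (5 bits).
Byte 2: 0x9B = 10011011 (10xxxxxx ✓), payload 011011.
Concatenate: 01001011011 = 0x25B (11 bits → U+025B).

U+025B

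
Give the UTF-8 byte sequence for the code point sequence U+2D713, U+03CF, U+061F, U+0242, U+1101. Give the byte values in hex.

U+2D713: 4-byte form → F0 AD 9C 93.
U+03CF: 2-byte form → CF 8F.
U+061F: 2-byte form → D8 9F.
U+0242: 2-byte form → C9 82.
U+1101: 3-byte form → E1 84 81.
Concatenated (13 bytes): F0 AD 9C 93 CF 8F D8 9F C9 82 E1 84 81.

F0 AD 9C 93 CF 8F D8 9F C9 82 E1 84 81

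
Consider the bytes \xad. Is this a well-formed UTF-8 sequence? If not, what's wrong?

Byte 0xAD = 10101101 has the form 10xxxxxx — a continuation byte — but there is no preceding leading byte.

invalid (continuation byte with no leading byte)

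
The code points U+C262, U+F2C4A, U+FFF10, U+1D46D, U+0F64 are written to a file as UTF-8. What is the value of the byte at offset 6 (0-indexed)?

U+C262 → 3-byte form EC 89 A2 at offsets 0–2.
U+F2C4A → 4-byte form F3 B2 B1 8A at offsets 3–6.
Offset 6 falls in char 2's range; it's byte 4 of F3 B2 B1 8A = 0x8A.

0x8A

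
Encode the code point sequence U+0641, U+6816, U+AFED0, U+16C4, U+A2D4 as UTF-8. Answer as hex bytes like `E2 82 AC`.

D9 81 E6 A0 96 F2 AF BB 90 E1 9B 84 EA 8B 94

U+0641: 2-byte form → D9 81.
U+6816: 3-byte form → E6 A0 96.
U+AFED0: 4-byte form → F2 AF BB 90.
U+16C4: 3-byte form → E1 9B 84.
U+A2D4: 3-byte form → EA 8B 94.
Concatenated (15 bytes): D9 81 E6 A0 96 F2 AF BB 90 E1 9B 84 EA 8B 94.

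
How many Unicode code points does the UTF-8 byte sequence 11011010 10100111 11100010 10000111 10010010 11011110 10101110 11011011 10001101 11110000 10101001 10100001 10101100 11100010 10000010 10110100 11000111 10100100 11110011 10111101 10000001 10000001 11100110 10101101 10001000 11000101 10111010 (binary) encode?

10

Byte at offset 0: 0xDA = 11011010 → 2-byte char (#1). Advance 2.
Byte at offset 2: 0xE2 = 11100010 → 3-byte char (#2). Advance 3.
Byte at offset 5: 0xDE = 11011110 → 2-byte char (#3). Advance 2.
Byte at offset 7: 0xDB = 11011011 → 2-byte char (#4). Advance 2.
Byte at offset 9: 0xF0 = 11110000 → 4-byte char (#5). Advance 4.
Byte at offset 13: 0xE2 = 11100010 → 3-byte char (#6). Advance 3.
Byte at offset 16: 0xC7 = 11000111 → 2-byte char (#7). Advance 2.
Byte at offset 18: 0xF3 = 11110011 → 4-byte char (#8). Advance 4.
Byte at offset 22: 0xE6 = 11100110 → 3-byte char (#9). Advance 3.
Byte at offset 25: 0xC5 = 11000101 → 2-byte char (#10). Advance 2.
Reached end at offset 27 after 10 code points.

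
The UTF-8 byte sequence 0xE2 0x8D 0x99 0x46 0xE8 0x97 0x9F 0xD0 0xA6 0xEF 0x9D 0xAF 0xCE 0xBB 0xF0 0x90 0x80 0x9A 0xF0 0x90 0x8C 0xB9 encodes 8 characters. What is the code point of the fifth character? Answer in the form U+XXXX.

U+F76F

Offset 0: leading byte 0xE2 = 11100010 → 3-byte char #1 = E2 8D 99.
Offset 3: leading byte 0x46 = 01000110 → 1-byte char #2 = 46.
Offset 4: leading byte 0xE8 = 11101000 → 3-byte char #3 = E8 97 9F.
Offset 7: leading byte 0xD0 = 11010000 → 2-byte char #4 = D0 A6.
Offset 9: leading byte 0xEF = 11101111 → 3-byte char #5 = EF 9D AF.
Leading byte 0xEF = 11101111 matches 1110xxxx → 3-byte sequence.
Byte 1: 0xEF = 11101111, payload 1111 (4 bits).
Byte 2: 0x9D = 10011101 (10xxxxxx ✓), payload 011101.
Byte 3: 0xAF = 10101111 (10xxxxxx ✓), payload 101111.
Concatenate: 1111011101101111 = 0xF76F (16 bits → U+F76F).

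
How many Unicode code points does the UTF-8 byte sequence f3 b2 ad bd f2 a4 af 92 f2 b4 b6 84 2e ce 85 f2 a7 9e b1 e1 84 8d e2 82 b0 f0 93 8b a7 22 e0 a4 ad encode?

11

Byte at offset 0: 0xF3 = 11110011 → 4-byte char (#1). Advance 4.
Byte at offset 4: 0xF2 = 11110010 → 4-byte char (#2). Advance 4.
Byte at offset 8: 0xF2 = 11110010 → 4-byte char (#3). Advance 4.
Byte at offset 12: 0x2E = 00101110 → 1-byte char (#4). Advance 1.
Byte at offset 13: 0xCE = 11001110 → 2-byte char (#5). Advance 2.
Byte at offset 15: 0xF2 = 11110010 → 4-byte char (#6). Advance 4.
Byte at offset 19: 0xE1 = 11100001 → 3-byte char (#7). Advance 3.
Byte at offset 22: 0xE2 = 11100010 → 3-byte char (#8). Advance 3.
Byte at offset 25: 0xF0 = 11110000 → 4-byte char (#9). Advance 4.
Byte at offset 29: 0x22 = 00100010 → 1-byte char (#10). Advance 1.
Byte at offset 30: 0xE0 = 11100000 → 3-byte char (#11). Advance 3.
Reached end at offset 33 after 11 code points.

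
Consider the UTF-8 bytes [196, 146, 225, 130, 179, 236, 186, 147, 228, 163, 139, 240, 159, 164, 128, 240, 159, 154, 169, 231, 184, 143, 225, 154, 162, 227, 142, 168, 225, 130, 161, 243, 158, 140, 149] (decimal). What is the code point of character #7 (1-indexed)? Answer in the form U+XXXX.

U+7E0F

Offset 0: leading byte 0xC4 = 11000100 → 2-byte char #1 = C4 92.
Offset 2: leading byte 0xE1 = 11100001 → 3-byte char #2 = E1 82 B3.
Offset 5: leading byte 0xEC = 11101100 → 3-byte char #3 = EC BA 93.
Offset 8: leading byte 0xE4 = 11100100 → 3-byte char #4 = E4 A3 8B.
Offset 11: leading byte 0xF0 = 11110000 → 4-byte char #5 = F0 9F A4 80.
Offset 15: leading byte 0xF0 = 11110000 → 4-byte char #6 = F0 9F 9A A9.
Offset 19: leading byte 0xE7 = 11100111 → 3-byte char #7 = E7 B8 8F.
Leading byte 0xE7 = 11100111 matches 1110xxxx → 3-byte sequence.
Byte 1: 0xE7 = 11100111, payload 0111 (4 bits).
Byte 2: 0xB8 = 10111000 (10xxxxxx ✓), payload 111000.
Byte 3: 0x8F = 10001111 (10xxxxxx ✓), payload 001111.
Concatenate: 0111111000001111 = 0x7E0F (16 bits → U+7E0F).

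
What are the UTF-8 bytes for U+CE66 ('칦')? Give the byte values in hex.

EC B9 A6

U+CE66 = 0xCE66 = 52838 decimal. In range U+0800–U+FFFF → 3-byte form: 1110xxxx 10xxxxxx 10xxxxxx.
Binary (16 bits): 1100111001100110.
Split 4+6+6: 1100 | 111001 | 100110.
Byte 1: 11101100 = 0xEC.
Byte 2: 10111001 = 0xB9.
Byte 3: 10100110 = 0xA6.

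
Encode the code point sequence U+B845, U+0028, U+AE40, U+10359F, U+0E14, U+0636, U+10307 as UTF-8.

EB A1 85 28 EA B9 80 F4 83 96 9F E0 B8 94 D8 B6 F0 90 8C 87

U+B845: 3-byte form → EB A1 85.
U+0028: 1-byte form → 28.
U+AE40: 3-byte form → EA B9 80.
U+10359F: 4-byte form → F4 83 96 9F.
U+0E14: 3-byte form → E0 B8 94.
U+0636: 2-byte form → D8 B6.
U+10307: 4-byte form → F0 90 8C 87.
Concatenated (20 bytes): EB A1 85 28 EA B9 80 F4 83 96 9F E0 B8 94 D8 B6 F0 90 8C 87.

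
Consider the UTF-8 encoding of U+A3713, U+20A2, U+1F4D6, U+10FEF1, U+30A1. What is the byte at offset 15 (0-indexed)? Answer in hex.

0xE3

U+A3713 → 4-byte form F2 A3 9C 93 at offsets 0–3.
U+20A2 → 3-byte form E2 82 A2 at offsets 4–6.
U+1F4D6 → 4-byte form F0 9F 93 96 at offsets 7–10.
U+10FEF1 → 4-byte form F4 8F BB B1 at offsets 11–14.
U+30A1 → 3-byte form E3 82 A1 at offsets 15–17.
Offset 15 falls in char 5's range; it's byte 1 of E3 82 A1 = 0xE3.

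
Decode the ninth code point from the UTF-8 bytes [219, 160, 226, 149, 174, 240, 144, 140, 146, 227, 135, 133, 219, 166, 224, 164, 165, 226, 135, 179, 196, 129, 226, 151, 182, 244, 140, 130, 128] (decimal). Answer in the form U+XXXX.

Offset 0: leading byte 0xDB = 11011011 → 2-byte char #1 = DB A0.
Offset 2: leading byte 0xE2 = 11100010 → 3-byte char #2 = E2 95 AE.
Offset 5: leading byte 0xF0 = 11110000 → 4-byte char #3 = F0 90 8C 92.
Offset 9: leading byte 0xE3 = 11100011 → 3-byte char #4 = E3 87 85.
Offset 12: leading byte 0xDB = 11011011 → 2-byte char #5 = DB A6.
Offset 14: leading byte 0xE0 = 11100000 → 3-byte char #6 = E0 A4 A5.
Offset 17: leading byte 0xE2 = 11100010 → 3-byte char #7 = E2 87 B3.
Offset 20: leading byte 0xC4 = 11000100 → 2-byte char #8 = C4 81.
Offset 22: leading byte 0xE2 = 11100010 → 3-byte char #9 = E2 97 B6.
Leading byte 0xE2 = 11100010 matches 1110xxxx → 3-byte sequence.
Byte 1: 0xE2 = 11100010, payload 0010 (4 bits).
Byte 2: 0x97 = 10010111 (10xxxxxx ✓), payload 010111.
Byte 3: 0xB6 = 10110110 (10xxxxxx ✓), payload 110110.
Concatenate: 0010010111110110 = 0x25F6 (16 bits → U+25F6).

U+25F6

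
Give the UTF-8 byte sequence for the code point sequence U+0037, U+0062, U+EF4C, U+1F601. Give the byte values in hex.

U+0037: 1-byte form → 37.
U+0062: 1-byte form → 62.
U+EF4C: 3-byte form → EE BD 8C.
U+1F601: 4-byte form → F0 9F 98 81.
Concatenated (9 bytes): 37 62 EE BD 8C F0 9F 98 81.

37 62 EE BD 8C F0 9F 98 81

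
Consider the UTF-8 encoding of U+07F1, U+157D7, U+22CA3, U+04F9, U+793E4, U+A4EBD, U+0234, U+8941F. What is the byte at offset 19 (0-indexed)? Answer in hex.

0xBD

U+07F1 → 2-byte form DF B1 at offsets 0–1.
U+157D7 → 4-byte form F0 95 9F 97 at offsets 2–5.
U+22CA3 → 4-byte form F0 A2 B2 A3 at offsets 6–9.
U+04F9 → 2-byte form D3 B9 at offsets 10–11.
U+793E4 → 4-byte form F1 B9 8F A4 at offsets 12–15.
U+A4EBD → 4-byte form F2 A4 BA BD at offsets 16–19.
Offset 19 falls in char 6's range; it's byte 4 of F2 A4 BA BD = 0xBD.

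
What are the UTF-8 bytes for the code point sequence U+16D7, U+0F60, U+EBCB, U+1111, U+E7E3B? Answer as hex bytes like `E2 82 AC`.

E1 9B 97 E0 BD A0 EE AF 8B E1 84 91 F3 A7 B8 BB

U+16D7: 3-byte form → E1 9B 97.
U+0F60: 3-byte form → E0 BD A0.
U+EBCB: 3-byte form → EE AF 8B.
U+1111: 3-byte form → E1 84 91.
U+E7E3B: 4-byte form → F3 A7 B8 BB.
Concatenated (16 bytes): E1 9B 97 E0 BD A0 EE AF 8B E1 84 91 F3 A7 B8 BB.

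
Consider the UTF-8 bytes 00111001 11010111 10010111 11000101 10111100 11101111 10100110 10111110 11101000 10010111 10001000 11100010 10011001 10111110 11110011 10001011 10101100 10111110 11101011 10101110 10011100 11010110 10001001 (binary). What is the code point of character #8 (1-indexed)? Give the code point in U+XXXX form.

U+BB9C

Offset 0: leading byte 0x39 = 00111001 → 1-byte char #1 = 39.
Offset 1: leading byte 0xD7 = 11010111 → 2-byte char #2 = D7 97.
Offset 3: leading byte 0xC5 = 11000101 → 2-byte char #3 = C5 BC.
Offset 5: leading byte 0xEF = 11101111 → 3-byte char #4 = EF A6 BE.
Offset 8: leading byte 0xE8 = 11101000 → 3-byte char #5 = E8 97 88.
Offset 11: leading byte 0xE2 = 11100010 → 3-byte char #6 = E2 99 BE.
Offset 14: leading byte 0xF3 = 11110011 → 4-byte char #7 = F3 8B AC BE.
Offset 18: leading byte 0xEB = 11101011 → 3-byte char #8 = EB AE 9C.
Leading byte 0xEB = 11101011 matches 1110xxxx → 3-byte sequence.
Byte 1: 0xEB = 11101011, payload 1011 (4 bits).
Byte 2: 0xAE = 10101110 (10xxxxxx ✓), payload 101110.
Byte 3: 0x9C = 10011100 (10xxxxxx ✓), payload 011100.
Concatenate: 1011101110011100 = 0xBB9C (16 bits → U+BB9C).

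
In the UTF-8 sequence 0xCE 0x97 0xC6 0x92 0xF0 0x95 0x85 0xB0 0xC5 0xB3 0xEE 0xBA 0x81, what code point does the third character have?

Offset 0: leading byte 0xCE = 11001110 → 2-byte char #1 = CE 97.
Offset 2: leading byte 0xC6 = 11000110 → 2-byte char #2 = C6 92.
Offset 4: leading byte 0xF0 = 11110000 → 4-byte char #3 = F0 95 85 B0.
Leading byte 0xF0 = 11110000 matches 11110xxx → 4-byte sequence.
Byte 1: 0xF0 = 11110000, payload 000 (3 bits).
Byte 2: 0x95 = 10010101 (10xxxxxx ✓), payload 010101.
Byte 3: 0x85 = 10000101 (10xxxxxx ✓), payload 000101.
Byte 4: 0xB0 = 10110000 (10xxxxxx ✓), payload 110000.
Concatenate: 000010101000101110000 = 0x15170 (21 bits → U+15170).

U+15170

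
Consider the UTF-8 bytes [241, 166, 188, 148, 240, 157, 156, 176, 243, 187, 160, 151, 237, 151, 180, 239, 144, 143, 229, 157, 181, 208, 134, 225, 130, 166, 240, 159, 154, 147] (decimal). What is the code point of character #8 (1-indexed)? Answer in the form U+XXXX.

U+10A6

Offset 0: leading byte 0xF1 = 11110001 → 4-byte char #1 = F1 A6 BC 94.
Offset 4: leading byte 0xF0 = 11110000 → 4-byte char #2 = F0 9D 9C B0.
Offset 8: leading byte 0xF3 = 11110011 → 4-byte char #3 = F3 BB A0 97.
Offset 12: leading byte 0xED = 11101101 → 3-byte char #4 = ED 97 B4.
Offset 15: leading byte 0xEF = 11101111 → 3-byte char #5 = EF 90 8F.
Offset 18: leading byte 0xE5 = 11100101 → 3-byte char #6 = E5 9D B5.
Offset 21: leading byte 0xD0 = 11010000 → 2-byte char #7 = D0 86.
Offset 23: leading byte 0xE1 = 11100001 → 3-byte char #8 = E1 82 A6.
Leading byte 0xE1 = 11100001 matches 1110xxxx → 3-byte sequence.
Byte 1: 0xE1 = 11100001, payload 0001 (4 bits).
Byte 2: 0x82 = 10000010 (10xxxxxx ✓), payload 000010.
Byte 3: 0xA6 = 10100110 (10xxxxxx ✓), payload 100110.
Concatenate: 0001000010100110 = 0x10A6 (16 bits → U+10A6).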